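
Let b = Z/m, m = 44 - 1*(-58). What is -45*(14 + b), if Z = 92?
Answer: -11400/17 ≈ -670.59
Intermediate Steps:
m = 102 (m = 44 + 58 = 102)
b = 46/51 (b = 92/102 = 92*(1/102) = 46/51 ≈ 0.90196)
-45*(14 + b) = -45*(14 + 46/51) = -45*760/51 = -11400/17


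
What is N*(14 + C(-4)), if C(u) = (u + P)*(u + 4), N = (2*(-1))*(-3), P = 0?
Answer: 84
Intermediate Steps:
N = 6 (N = -2*(-3) = 6)
C(u) = u*(4 + u) (C(u) = (u + 0)*(u + 4) = u*(4 + u))
N*(14 + C(-4)) = 6*(14 - 4*(4 - 4)) = 6*(14 - 4*0) = 6*(14 + 0) = 6*14 = 84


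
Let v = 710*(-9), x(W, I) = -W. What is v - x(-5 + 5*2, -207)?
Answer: -6385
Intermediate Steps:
v = -6390
v - x(-5 + 5*2, -207) = -6390 - (-1)*(-5 + 5*2) = -6390 - (-1)*(-5 + 10) = -6390 - (-1)*5 = -6390 - 1*(-5) = -6390 + 5 = -6385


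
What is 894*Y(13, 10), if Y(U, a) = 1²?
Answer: 894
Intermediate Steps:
Y(U, a) = 1
894*Y(13, 10) = 894*1 = 894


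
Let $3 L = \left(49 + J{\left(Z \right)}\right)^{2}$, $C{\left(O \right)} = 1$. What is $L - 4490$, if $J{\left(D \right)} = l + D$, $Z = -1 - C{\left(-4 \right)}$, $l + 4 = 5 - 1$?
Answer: $- \frac{11261}{3} \approx -3753.7$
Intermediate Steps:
$l = 0$ ($l = -4 + \left(5 - 1\right) = -4 + 4 = 0$)
$Z = -2$ ($Z = -1 - 1 = -2$)
$J{\left(D \right)} = D$ ($J{\left(D \right)} = 0 + D = D$)
$L = \frac{2209}{3}$ ($L = \frac{\left(49 - 2\right)^{2}}{3} = \frac{47^{2}}{3} = \frac{1}{3} \cdot 2209 = \frac{2209}{3} \approx 736.33$)
$L - 4490 = \frac{2209}{3} - 4490 = - \frac{11261}{3}$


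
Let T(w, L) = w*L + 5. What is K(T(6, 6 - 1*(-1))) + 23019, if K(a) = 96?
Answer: 23115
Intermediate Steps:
T(w, L) = 5 + L*w (T(w, L) = L*w + 5 = 5 + L*w)
K(T(6, 6 - 1*(-1))) + 23019 = 96 + 23019 = 23115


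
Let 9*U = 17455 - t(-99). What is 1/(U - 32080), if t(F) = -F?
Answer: -9/271364 ≈ -3.3166e-5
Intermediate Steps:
U = 17356/9 (U = (17455 - (-1)*(-99))/9 = (17455 - 1*99)/9 = (17455 - 99)/9 = (1/9)*17356 = 17356/9 ≈ 1928.4)
1/(U - 32080) = 1/(17356/9 - 32080) = 1/(-271364/9) = -9/271364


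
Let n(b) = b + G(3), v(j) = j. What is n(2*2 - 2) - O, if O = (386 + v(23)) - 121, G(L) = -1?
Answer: -287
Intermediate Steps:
O = 288 (O = (386 + 23) - 121 = 409 - 121 = 288)
n(b) = -1 + b (n(b) = b - 1 = -1 + b)
n(2*2 - 2) - O = (-1 + (2*2 - 2)) - 1*288 = (-1 + (4 - 2)) - 288 = (-1 + 2) - 288 = 1 - 288 = -287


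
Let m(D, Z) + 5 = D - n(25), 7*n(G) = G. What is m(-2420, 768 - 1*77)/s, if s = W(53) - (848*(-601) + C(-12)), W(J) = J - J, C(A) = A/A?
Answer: -17000/3567529 ≈ -0.0047652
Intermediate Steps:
n(G) = G/7
C(A) = 1
W(J) = 0
s = 509647 (s = 0 - (848*(-601) + 1) = 0 - (-509648 + 1) = 0 - 1*(-509647) = 0 + 509647 = 509647)
m(D, Z) = -60/7 + D (m(D, Z) = -5 + (D - 25/7) = -5 + (-25/7 + D) = -60/7 + D)
m(-2420, 768 - 1*77)/s = (-60/7 - 2420)/509647 = -17000/7*1/509647 = -17000/3567529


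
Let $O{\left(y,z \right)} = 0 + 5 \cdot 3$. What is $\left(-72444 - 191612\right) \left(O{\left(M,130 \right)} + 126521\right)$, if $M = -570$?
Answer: $-33412590016$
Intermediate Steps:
$O{\left(y,z \right)} = 15$ ($O{\left(y,z \right)} = 0 + 15 = 15$)
$\left(-72444 - 191612\right) \left(O{\left(M,130 \right)} + 126521\right) = \left(-72444 - 191612\right) \left(15 + 126521\right) = \left(-264056\right) 126536 = -33412590016$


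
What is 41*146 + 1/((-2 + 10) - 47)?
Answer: 233453/39 ≈ 5986.0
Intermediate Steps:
41*146 + 1/((-2 + 10) - 47) = 5986 + 1/(8 - 47) = 5986 + 1/(-39) = 5986 - 1/39 = 233453/39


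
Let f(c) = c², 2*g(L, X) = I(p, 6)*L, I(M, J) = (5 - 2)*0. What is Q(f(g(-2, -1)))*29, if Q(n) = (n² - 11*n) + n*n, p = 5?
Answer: 0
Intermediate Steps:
I(M, J) = 0 (I(M, J) = 3*0 = 0)
g(L, X) = 0 (g(L, X) = (0*L)/2 = (½)*0 = 0)
Q(n) = -11*n + 2*n² (Q(n) = (n² - 11*n) + n² = -11*n + 2*n²)
Q(f(g(-2, -1)))*29 = (0²*(-11 + 2*0²))*29 = (0*(-11 + 2*0))*29 = (0*(-11 + 0))*29 = (0*(-11))*29 = 0*29 = 0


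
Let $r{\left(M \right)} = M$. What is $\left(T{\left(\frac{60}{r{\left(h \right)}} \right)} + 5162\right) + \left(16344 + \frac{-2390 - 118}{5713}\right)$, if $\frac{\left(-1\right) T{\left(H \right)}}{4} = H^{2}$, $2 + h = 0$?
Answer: $\frac{102294470}{5713} \approx 17906.0$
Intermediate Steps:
$h = -2$ ($h = -2 + 0 = -2$)
$T{\left(H \right)} = - 4 H^{2}$
$\left(T{\left(\frac{60}{r{\left(h \right)}} \right)} + 5162\right) + \left(16344 + \frac{-2390 - 118}{5713}\right) = \left(- 4 \left(\frac{60}{-2}\right)^{2} + 5162\right) + \left(16344 + \frac{-2390 - 118}{5713}\right) = \left(- 4 \left(60 \left(- \frac{1}{2}\right)\right)^{2} + 5162\right) + \left(16344 - \frac{2508}{5713}\right) = \left(- 4 \left(-30\right)^{2} + 5162\right) + \left(16344 - \frac{2508}{5713}\right) = \left(\left(-4\right) 900 + 5162\right) + \frac{93370764}{5713} = \left(-3600 + 5162\right) + \frac{93370764}{5713} = 1562 + \frac{93370764}{5713} = \frac{102294470}{5713}$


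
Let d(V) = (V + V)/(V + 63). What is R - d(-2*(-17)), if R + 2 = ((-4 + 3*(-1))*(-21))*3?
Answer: 42515/97 ≈ 438.30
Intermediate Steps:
d(V) = 2*V/(63 + V) (d(V) = (2*V)/(63 + V) = 2*V/(63 + V))
R = 439 (R = -2 + ((-4 + 3*(-1))*(-21))*3 = -2 + ((-4 - 3)*(-21))*3 = -2 - 7*(-21)*3 = -2 + 147*3 = -2 + 441 = 439)
R - d(-2*(-17)) = 439 - 2*(-2*(-17))/(63 - 2*(-17)) = 439 - 2*34/(63 + 34) = 439 - 2*34/97 = 439 - 1*68/97 = 439 - 68/97 = 42515/97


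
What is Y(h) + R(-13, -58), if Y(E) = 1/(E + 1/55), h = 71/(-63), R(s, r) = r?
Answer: -226301/3842 ≈ -58.902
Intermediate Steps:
h = -71/63 (h = 71*(-1/63) = -71/63 ≈ -1.1270)
Y(E) = 1/(1/55 + E) (Y(E) = 1/(E + 1/55) = 1/(1/55 + E))
Y(h) + R(-13, -58) = 55/(1 + 55*(-71/63)) - 58 = 55/(1 - 3905/63) - 58 = 55/(-3842/63) - 58 = 55*(-63/3842) - 58 = -3465/3842 - 58 = -226301/3842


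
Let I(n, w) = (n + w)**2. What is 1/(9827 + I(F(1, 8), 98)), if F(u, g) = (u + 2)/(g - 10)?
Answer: 4/76557 ≈ 5.2249e-5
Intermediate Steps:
F(u, g) = (2 + u)/(-10 + g)
1/(9827 + I(F(1, 8), 98)) = 1/(9827 + ((2 + 1)/(-10 + 8) + 98)**2) = 1/(9827 + (3/(-2) + 98)**2) = 1/(9827 + (-1/2*3 + 98)**2) = 1/(9827 + (-3/2 + 98)**2) = 1/(9827 + (193/2)**2) = 1/(9827 + 37249/4) = 1/(76557/4) = 4/76557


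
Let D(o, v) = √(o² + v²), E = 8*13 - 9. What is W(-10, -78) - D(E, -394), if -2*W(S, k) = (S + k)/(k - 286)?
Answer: -11/91 - √164261 ≈ -405.41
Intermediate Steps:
E = 95 (E = 104 - 9 = 95)
W(S, k) = -(S + k)/(2*(-286 + k)) (W(S, k) = -(S + k)/(2*(k - 286)) = -(S + k)/(2*(-286 + k)))
W(-10, -78) - D(E, -394) = (-1*(-10) - 1*(-78))/(2*(-286 - 78)) - √(95² + (-394)²) = (½)*(10 + 78)/(-364) - √(9025 + 155236) = (½)*(-1/364)*88 - √164261 = -11/91 - √164261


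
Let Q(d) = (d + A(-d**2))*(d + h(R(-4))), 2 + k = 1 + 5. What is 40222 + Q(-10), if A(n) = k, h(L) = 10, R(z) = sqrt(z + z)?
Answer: 40222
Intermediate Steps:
R(z) = sqrt(2)*sqrt(z) (R(z) = sqrt(2*z) = sqrt(2)*sqrt(z))
k = 4 (k = -2 + (1 + 5) = -2 + 6 = 4)
A(n) = 4
Q(d) = (4 + d)*(10 + d) (Q(d) = (d + 4)*(d + 10) = (4 + d)*(10 + d))
40222 + Q(-10) = 40222 + (40 + (-10)**2 + 14*(-10)) = 40222 + (40 + 100 - 140) = 40222 + 0 = 40222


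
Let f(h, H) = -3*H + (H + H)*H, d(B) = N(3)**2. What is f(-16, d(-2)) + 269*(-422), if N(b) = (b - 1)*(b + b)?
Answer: -72478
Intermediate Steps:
N(b) = 2*b*(-1 + b) (N(b) = (-1 + b)*(2*b) = 2*b*(-1 + b))
d(B) = 144 (d(B) = (2*3*(-1 + 3))**2 = (2*3*2)**2 = 12**2 = 144)
f(h, H) = -3*H + 2*H**2 (f(h, H) = -3*H + (2*H)*H = -3*H + 2*H**2)
f(-16, d(-2)) + 269*(-422) = 144*(-3 + 2*144) + 269*(-422) = 144*(-3 + 288) - 113518 = 144*285 - 113518 = 41040 - 113518 = -72478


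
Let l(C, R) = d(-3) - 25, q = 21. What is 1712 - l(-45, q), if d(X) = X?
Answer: 1740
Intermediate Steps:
l(C, R) = -28 (l(C, R) = -3 - 25 = -28)
1712 - l(-45, q) = 1712 - 1*(-28) = 1712 + 28 = 1740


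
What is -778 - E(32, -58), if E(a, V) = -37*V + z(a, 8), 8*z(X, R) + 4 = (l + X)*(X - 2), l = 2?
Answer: -3051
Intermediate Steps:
z(X, R) = -½ + (-2 + X)*(2 + X)/8 (z(X, R) = -½ + ((2 + X)*(X - 2))/8 = -½ + ((2 + X)*(-2 + X))/8 = -½ + ((-2 + X)*(2 + X))/8 = -½ + (-2 + X)*(2 + X)/8)
E(a, V) = -1 - 37*V + a²/8 (E(a, V) = -37*V + (-1 + a²/8) = -1 - 37*V + a²/8)
-778 - E(32, -58) = -778 - (-1 - 37*(-58) + (⅛)*32²) = -778 - (-1 + 2146 + (⅛)*1024) = -778 - (-1 + 2146 + 128) = -778 - 1*2273 = -778 - 2273 = -3051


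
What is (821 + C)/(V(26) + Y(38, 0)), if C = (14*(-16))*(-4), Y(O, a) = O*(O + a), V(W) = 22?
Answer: 1717/1466 ≈ 1.1712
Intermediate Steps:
C = 896 (C = -224*(-4) = 896)
(821 + C)/(V(26) + Y(38, 0)) = (821 + 896)/(22 + 38*(38 + 0)) = 1717/(22 + 38*38) = 1717/(22 + 1444) = 1717/1466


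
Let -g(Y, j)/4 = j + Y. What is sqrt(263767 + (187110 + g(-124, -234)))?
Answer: sqrt(452309) ≈ 672.54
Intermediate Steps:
g(Y, j) = -4*Y - 4*j (g(Y, j) = -4*(j + Y) = -4*(Y + j) = -4*Y - 4*j)
sqrt(263767 + (187110 + g(-124, -234))) = sqrt(263767 + (187110 + (-4*(-124) - 4*(-234)))) = sqrt(263767 + (187110 + (496 + 936))) = sqrt(263767 + (187110 + 1432)) = sqrt(263767 + 188542) = sqrt(452309)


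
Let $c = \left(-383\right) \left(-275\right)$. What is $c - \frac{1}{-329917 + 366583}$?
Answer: $\frac{3861846449}{36666} \approx 1.0533 \cdot 10^{5}$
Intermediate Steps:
$c = 105325$
$c - \frac{1}{-329917 + 366583} = 105325 - \frac{1}{-329917 + 366583} = 105325 - \frac{1}{36666} = \frac{3861846449}{36666}$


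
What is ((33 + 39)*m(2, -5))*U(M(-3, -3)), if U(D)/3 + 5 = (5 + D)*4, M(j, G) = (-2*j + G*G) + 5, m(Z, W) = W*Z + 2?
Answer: -164160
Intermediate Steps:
m(Z, W) = 2 + W*Z
M(j, G) = 5 + G**2 - 2*j (M(j, G) = (-2*j + G**2) + 5 = (G**2 - 2*j) + 5 = 5 + G**2 - 2*j)
U(D) = 45 + 12*D (U(D) = -15 + 3*((5 + D)*4) = -15 + 3*(20 + 4*D) = -15 + (60 + 12*D) = 45 + 12*D)
((33 + 39)*m(2, -5))*U(M(-3, -3)) = ((33 + 39)*(2 - 5*2))*(45 + 12*(5 + (-3)**2 - 2*(-3))) = (72*(2 - 10))*(45 + 12*(5 + 9 + 6)) = (72*(-8))*(45 + 12*20) = -576*(45 + 240) = -576*285 = -164160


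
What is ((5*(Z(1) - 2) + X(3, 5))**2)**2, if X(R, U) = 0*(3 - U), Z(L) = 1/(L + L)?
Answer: 50625/16 ≈ 3164.1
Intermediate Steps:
Z(L) = 1/(2*L)
X(R, U) = 0
((5*(Z(1) - 2) + X(3, 5))**2)**2 = ((5*((1/2)/1 - 2) + 0)**2)**2 = ((5*((1/2)*1 - 2) + 0)**2)**2 = ((5*(1/2 - 2) + 0)**2)**2 = ((5*(-3/2) + 0)**2)**2 = ((-15/2 + 0)**2)**2 = ((-15/2)**2)**2 = (225/4)**2 = 50625/16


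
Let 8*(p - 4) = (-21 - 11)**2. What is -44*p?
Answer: -5808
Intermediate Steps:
p = 132 (p = 4 + (-21 - 11)**2/8 = 4 + (1/8)*(-32)**2 = 4 + (1/8)*1024 = 4 + 128 = 132)
-44*p = -44*132 = -5808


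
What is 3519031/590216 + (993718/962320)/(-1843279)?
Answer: 195066935256928831/32716857872894140 ≈ 5.9623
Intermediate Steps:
3519031/590216 + (993718/962320)/(-1843279) = 3519031*(1/590216) + (993718*(1/962320))*(-1/1843279) = 3519031/590216 + (496859/481160)*(-1/1843279) = 3519031/590216 - 496859/886912123640 = 195066935256928831/32716857872894140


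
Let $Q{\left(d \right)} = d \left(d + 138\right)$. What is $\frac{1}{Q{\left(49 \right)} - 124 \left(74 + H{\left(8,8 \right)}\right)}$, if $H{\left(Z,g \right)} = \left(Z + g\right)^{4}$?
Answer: $- \frac{1}{8126477} \approx -1.2305 \cdot 10^{-7}$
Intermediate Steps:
$Q{\left(d \right)} = d \left(138 + d\right)$
$\frac{1}{Q{\left(49 \right)} - 124 \left(74 + H{\left(8,8 \right)}\right)} = \frac{1}{49 \left(138 + 49\right) - 124 \left(74 + \left(8 + 8\right)^{4}\right)} = \frac{1}{49 \cdot 187 - 124 \left(74 + 16^{4}\right)} = \frac{1}{9163 - 124 \left(74 + 65536\right)} = \frac{1}{9163 - 8135640} = \frac{1}{-8126477} = - \frac{1}{8126477}$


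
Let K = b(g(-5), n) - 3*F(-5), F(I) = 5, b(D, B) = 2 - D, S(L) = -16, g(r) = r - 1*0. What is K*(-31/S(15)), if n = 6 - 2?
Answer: -31/2 ≈ -15.500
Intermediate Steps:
g(r) = r (g(r) = r + 0 = r)
n = 4
K = -8 (K = (2 - 1*(-5)) - 3*5 = (2 + 5) - 15 = 7 - 15 = -8)
K*(-31/S(15)) = -(-248)/(-16) = -(-248)*(-1)/16 = -8*31/16 = -31/2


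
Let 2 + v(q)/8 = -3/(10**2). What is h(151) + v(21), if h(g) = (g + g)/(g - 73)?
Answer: -12059/975 ≈ -12.368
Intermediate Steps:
h(g) = 2*g/(-73 + g) (h(g) = (2*g)/(-73 + g) = 2*g/(-73 + g))
v(q) = -406/25 (v(q) = -16 + 8*(-3/(10**2)) = -16 + 8*(-3/100) = -16 - 6/25 = -406/25)
h(151) + v(21) = 2*151/(-73 + 151) - 406/25 = 2*151/78 - 406/25 = 2*151*(1/78) - 406/25 = 151/39 - 406/25 = -12059/975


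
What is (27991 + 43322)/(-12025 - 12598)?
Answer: -71313/24623 ≈ -2.8962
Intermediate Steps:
(27991 + 43322)/(-12025 - 12598) = 71313/(-24623) = 71313*(-1/24623) = -71313/24623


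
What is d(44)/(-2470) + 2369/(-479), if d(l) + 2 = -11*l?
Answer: -2809318/591565 ≈ -4.7490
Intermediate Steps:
d(l) = -2 - 11*l
d(44)/(-2470) + 2369/(-479) = (-2 - 11*44)/(-2470) + 2369/(-479) = (-2 - 484)*(-1/2470) + 2369*(-1/479) = -486*(-1/2470) - 2369/479 = 243/1235 - 2369/479 = -2809318/591565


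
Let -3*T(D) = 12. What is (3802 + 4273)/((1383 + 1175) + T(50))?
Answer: 8075/2554 ≈ 3.1617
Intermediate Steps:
T(D) = -4 (T(D) = -1/3*12 = -4)
(3802 + 4273)/((1383 + 1175) + T(50)) = (3802 + 4273)/((1383 + 1175) - 4) = 8075/(2558 - 4) = 8075/2554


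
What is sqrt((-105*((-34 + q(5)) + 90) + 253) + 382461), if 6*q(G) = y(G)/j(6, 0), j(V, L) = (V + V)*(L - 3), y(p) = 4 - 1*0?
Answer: sqrt(13566094)/6 ≈ 613.87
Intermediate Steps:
y(p) = 4 (y(p) = 4 + 0 = 4)
j(V, L) = 2*V*(-3 + L) (j(V, L) = (2*V)*(-3 + L) = 2*V*(-3 + L))
q(G) = -1/54 (q(G) = (4/((2*6*(-3 + 0))))/6 = (4/((2*6*(-3))))/6 = (4/(-36))/6 = (4*(-1/36))/6 = (1/6)*(-1/9) = -1/54)
sqrt((-105*((-34 + q(5)) + 90) + 253) + 382461) = sqrt((-105*((-34 - 1/54) + 90) + 253) + 382461) = sqrt((-105*(-1837/54 + 90) + 253) + 382461) = sqrt((-105*3023/54 + 253) + 382461) = sqrt((-105805/18 + 253) + 382461) = sqrt(-101251/18 + 382461) = sqrt(6783047/18) = sqrt(13566094)/6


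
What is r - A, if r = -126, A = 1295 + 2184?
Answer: -3605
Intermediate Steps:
A = 3479
r - A = -126 - 1*3479 = -126 - 3479 = -3605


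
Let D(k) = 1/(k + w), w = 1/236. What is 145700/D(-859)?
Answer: -7384185275/59 ≈ -1.2516e+8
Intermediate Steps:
w = 1/236 ≈ 0.0042373
D(k) = 1/(1/236 + k) (D(k) = 1/(k + 1/236) = 1/(1/236 + k))
145700/D(-859) = 145700/((236/(1 + 236*(-859)))) = 145700/((236/(1 - 202724))) = 145700/((236/(-202723))) = 145700/((236*(-1/202723))) = 145700/(-236/202723) = 145700*(-202723/236) = -7384185275/59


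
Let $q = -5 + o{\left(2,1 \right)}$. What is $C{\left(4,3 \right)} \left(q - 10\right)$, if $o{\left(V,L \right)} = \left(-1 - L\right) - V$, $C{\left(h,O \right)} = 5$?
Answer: $-95$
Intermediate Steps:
$o{\left(V,L \right)} = -1 - L - V$
$q = -9$ ($q = -5 - 4 = -9$)
$C{\left(4,3 \right)} \left(q - 10\right) = 5 \left(-9 - 10\right) = 5 \left(-19\right) = -95$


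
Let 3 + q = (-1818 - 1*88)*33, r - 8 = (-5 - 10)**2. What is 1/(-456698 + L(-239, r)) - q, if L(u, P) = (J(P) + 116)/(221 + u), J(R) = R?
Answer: 517103648595/8220913 ≈ 62901.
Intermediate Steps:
r = 233 (r = 8 + (-5 - 10)**2 = 8 + (-15)**2 = 8 + 225 = 233)
L(u, P) = (116 + P)/(221 + u) (L(u, P) = (P + 116)/(221 + u) = (116 + P)/(221 + u))
q = -62901 (q = -3 + (-1818 - 1*88)*33 = -3 + (-1818 - 88)*33 = -3 - 1906*33 = -3 - 62898 = -62901)
1/(-456698 + L(-239, r)) - q = 1/(-456698 + (116 + 233)/(221 - 239)) - 1*(-62901) = 1/(-456698 + 349/(-18)) + 62901 = 1/(-456698 - 1/18*349) + 62901 = 1/(-456698 - 349/18) + 62901 = 1/(-8220913/18) + 62901 = -18/8220913 + 62901 = 517103648595/8220913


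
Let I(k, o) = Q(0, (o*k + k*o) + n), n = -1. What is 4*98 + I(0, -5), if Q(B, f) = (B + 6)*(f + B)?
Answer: 386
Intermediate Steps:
Q(B, f) = (6 + B)*(B + f)
I(k, o) = -6 + 12*k*o (I(k, o) = 0**2 + 6*0 + 6*((o*k + k*o) - 1) + 0*((o*k + k*o) - 1) = 0 + 0 + 6*((k*o + k*o) - 1) + 0*((k*o + k*o) - 1) = 0 + 0 + 6*(2*k*o - 1) + 0*(2*k*o - 1) = 0 + 0 + 6*(-1 + 2*k*o) + 0*(-1 + 2*k*o) = 0 + 0 + (-6 + 12*k*o) + 0 = -6 + 12*k*o)
4*98 + I(0, -5) = 4*98 + (-6 + 12*0*(-5)) = 392 + (-6 + 0) = 392 - 6 = 386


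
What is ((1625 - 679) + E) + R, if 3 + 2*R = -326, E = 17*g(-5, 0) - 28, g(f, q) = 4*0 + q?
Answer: 1507/2 ≈ 753.50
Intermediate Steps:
g(f, q) = q (g(f, q) = 0 + q = q)
E = -28 (E = 17*0 - 28 = 0 - 28 = -28)
R = -329/2 (R = -3/2 + (½)*(-326) = -3/2 - 163 = -329/2 ≈ -164.50)
((1625 - 679) + E) + R = ((1625 - 679) - 28) - 329/2 = (946 - 28) - 329/2 = 918 - 329/2 = 1507/2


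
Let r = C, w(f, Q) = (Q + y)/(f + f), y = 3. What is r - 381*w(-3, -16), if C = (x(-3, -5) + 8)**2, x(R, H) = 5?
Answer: -1313/2 ≈ -656.50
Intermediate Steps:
C = 169 (C = (5 + 8)**2 = 13**2 = 169)
w(f, Q) = (3 + Q)/(2*f) (w(f, Q) = (Q + 3)/(f + f) = (3 + Q)/((2*f)) = (3 + Q)*(1/(2*f)) = (3 + Q)/(2*f))
r = 169
r - 381*w(-3, -16) = 169 - 381*(3 - 16)/(2*(-3)) = 169 - 381*(-1)*(-13)/(2*3) = 169 - 381*13/6 = 169 - 1651/2 = -1313/2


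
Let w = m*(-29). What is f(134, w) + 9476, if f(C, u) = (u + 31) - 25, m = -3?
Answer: 9569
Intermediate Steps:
w = 87 (w = -3*(-29) = 87)
f(C, u) = 6 + u (f(C, u) = (31 + u) - 25 = 6 + u)
f(134, w) + 9476 = (6 + 87) + 9476 = 93 + 9476 = 9569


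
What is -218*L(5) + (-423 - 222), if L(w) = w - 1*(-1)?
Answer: -1953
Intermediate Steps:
L(w) = 1 + w (L(w) = w + 1 = 1 + w)
-218*L(5) + (-423 - 222) = -218*(1 + 5) + (-423 - 222) = -218*6 - 645 = -1308 - 645 = -1953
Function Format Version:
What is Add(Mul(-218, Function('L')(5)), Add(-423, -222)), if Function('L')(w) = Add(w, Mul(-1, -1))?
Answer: -1953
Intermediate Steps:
Function('L')(w) = Add(1, w) (Function('L')(w) = Add(w, 1) = Add(1, w))
Add(Mul(-218, Function('L')(5)), Add(-423, -222)) = Add(Mul(-218, Add(1, 5)), Add(-423, -222)) = Add(Mul(-218, 6), -645) = Add(-1308, -645) = -1953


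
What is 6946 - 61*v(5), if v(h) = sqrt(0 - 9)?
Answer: 6946 - 183*I ≈ 6946.0 - 183.0*I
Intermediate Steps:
v(h) = 3*I (v(h) = sqrt(-9) = 3*I)
6946 - 61*v(5) = 6946 - 61*3*I = 6946 - 183*I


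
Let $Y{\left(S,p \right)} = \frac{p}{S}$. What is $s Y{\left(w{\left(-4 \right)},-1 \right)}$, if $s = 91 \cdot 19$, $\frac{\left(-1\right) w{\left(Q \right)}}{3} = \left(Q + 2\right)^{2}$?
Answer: $\frac{1729}{12} \approx 144.08$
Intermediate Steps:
$w{\left(Q \right)} = - 3 \left(2 + Q\right)^{2}$ ($w{\left(Q \right)} = - 3 \left(Q + 2\right)^{2} = - 3 \left(2 + Q\right)^{2}$)
$s = 1729$
$s Y{\left(w{\left(-4 \right)},-1 \right)} = 1729 \left(- \frac{1}{\left(-3\right) \left(2 - 4\right)^{2}}\right) = 1729 \left(- \frac{1}{\left(-3\right) \left(-2\right)^{2}}\right) = 1729 \left(- \frac{1}{\left(-3\right) 4}\right) = 1729 \left(- \frac{1}{-12}\right) = 1729 \left(\left(-1\right) \left(- \frac{1}{12}\right)\right) = 1729 \cdot \frac{1}{12} = \frac{1729}{12}$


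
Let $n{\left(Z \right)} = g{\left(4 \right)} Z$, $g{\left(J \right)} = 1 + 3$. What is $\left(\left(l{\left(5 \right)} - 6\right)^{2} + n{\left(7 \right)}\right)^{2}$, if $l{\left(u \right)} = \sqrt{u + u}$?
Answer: $6916 - 1776 \sqrt{10} \approx 1299.8$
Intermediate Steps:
$l{\left(u \right)} = \sqrt{2} \sqrt{u}$ ($l{\left(u \right)} = \sqrt{2 u} = \sqrt{2} \sqrt{u}$)
$g{\left(J \right)} = 4$
$n{\left(Z \right)} = 4 Z$
$\left(\left(l{\left(5 \right)} - 6\right)^{2} + n{\left(7 \right)}\right)^{2} = \left(\left(\sqrt{2} \sqrt{5} - 6\right)^{2} + 4 \cdot 7\right)^{2} = \left(\left(\sqrt{10} - 6\right)^{2} + 28\right)^{2} = \left(\left(-6 + \sqrt{10}\right)^{2} + 28\right)^{2} = \left(28 + \left(-6 + \sqrt{10}\right)^{2}\right)^{2}$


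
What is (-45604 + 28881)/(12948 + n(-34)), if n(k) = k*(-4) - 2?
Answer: -16723/13082 ≈ -1.2783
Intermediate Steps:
n(k) = -2 - 4*k (n(k) = -4*k - 2 = -2 - 4*k)
(-45604 + 28881)/(12948 + n(-34)) = (-45604 + 28881)/(12948 + (-2 - 4*(-34))) = -16723/(12948 + (-2 + 136)) = -16723/(12948 + 134) = -16723/13082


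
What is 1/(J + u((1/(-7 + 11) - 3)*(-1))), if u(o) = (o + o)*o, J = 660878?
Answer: 8/5287145 ≈ 1.5131e-6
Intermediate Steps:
u(o) = 2*o**2 (u(o) = (2*o)*o = 2*o**2)
1/(J + u((1/(-7 + 11) - 3)*(-1))) = 1/(660878 + 2*((1/(-7 + 11) - 3)*(-1))**2) = 1/(660878 + 2*((1/4 - 3)*(-1))**2) = 1/(660878 + 2*(-11/4*(-1))**2) = 1/(660878 + 2*(11/4)**2) = 1/(660878 + 2*(121/16)) = 1/(660878 + 121/8) = 1/(5287145/8) = 8/5287145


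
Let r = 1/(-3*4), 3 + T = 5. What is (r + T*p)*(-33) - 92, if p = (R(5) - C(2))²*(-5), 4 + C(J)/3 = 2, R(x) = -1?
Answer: 32643/4 ≈ 8160.8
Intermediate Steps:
T = 2 (T = -3 + 5 = 2)
C(J) = -6 (C(J) = -12 + 3*2 = -12 + 6 = -6)
r = -1/12 (r = 1/(-12) = -1/12 ≈ -0.083333)
p = -125 (p = (-1 - 1*(-6))²*(-5) = (-1 + 6)²*(-5) = 5²*(-5) = 25*(-5) = -125)
(r + T*p)*(-33) - 92 = (-1/12 + 2*(-125))*(-33) - 92 = (-1/12 - 250)*(-33) - 92 = -3001/12*(-33) - 92 = 33011/4 - 92 = 32643/4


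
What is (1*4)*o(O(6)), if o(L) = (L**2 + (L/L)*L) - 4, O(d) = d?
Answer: 152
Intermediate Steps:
o(L) = -4 + L + L**2 (o(L) = (L**2 + 1*L) - 4 = (L**2 + L) - 4 = (L + L**2) - 4 = -4 + L + L**2)
(1*4)*o(O(6)) = (1*4)*(-4 + 6 + 6**2) = 4*(-4 + 6 + 36) = 4*38 = 152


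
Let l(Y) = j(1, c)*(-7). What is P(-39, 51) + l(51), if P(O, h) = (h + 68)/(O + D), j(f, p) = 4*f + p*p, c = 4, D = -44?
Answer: -11739/83 ≈ -141.43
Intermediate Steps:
j(f, p) = p**2 + 4*f (j(f, p) = 4*f + p**2 = p**2 + 4*f)
l(Y) = -140 (l(Y) = (4**2 + 4*1)*(-7) = (16 + 4)*(-7) = 20*(-7) = -140)
P(O, h) = (68 + h)/(-44 + O) (P(O, h) = (h + 68)/(O - 44) = (68 + h)/(-44 + O))
P(-39, 51) + l(51) = (68 + 51)/(-44 - 39) - 140 = 119/(-83) - 140 = -1/83*119 - 140 = -119/83 - 140 = -11739/83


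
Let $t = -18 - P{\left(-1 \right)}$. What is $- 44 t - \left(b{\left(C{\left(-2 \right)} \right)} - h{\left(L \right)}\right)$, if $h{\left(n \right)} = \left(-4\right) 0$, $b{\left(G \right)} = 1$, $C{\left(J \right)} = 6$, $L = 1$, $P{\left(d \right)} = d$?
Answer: $747$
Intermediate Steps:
$h{\left(n \right)} = 0$
$t = -17$ ($t = -18 - -1 = -18 + 1 = -17$)
$- 44 t - \left(b{\left(C{\left(-2 \right)} \right)} - h{\left(L \right)}\right) = \left(-44\right) \left(-17\right) - \left(1 - 0\right) = 748 - \left(1 + 0\right) = 748 - 1 = 747$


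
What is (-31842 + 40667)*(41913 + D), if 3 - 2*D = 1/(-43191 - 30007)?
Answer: 54151216136975/146396 ≈ 3.6990e+8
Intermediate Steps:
D = 219595/146396 (D = 3/2 - 1/(2*(-43191 - 30007)) = 3/2 - 1/2/(-73198) = 3/2 - 1/2*(-1/73198) = 3/2 + 1/146396 = 219595/146396 ≈ 1.5000)
(-31842 + 40667)*(41913 + D) = (-31842 + 40667)*(41913 + 219595/146396) = 8825*(6136115143/146396) = 54151216136975/146396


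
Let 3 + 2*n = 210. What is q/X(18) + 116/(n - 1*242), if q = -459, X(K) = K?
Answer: -14591/554 ≈ -26.338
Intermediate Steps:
n = 207/2 (n = -3/2 + (½)*210 = -3/2 + 105 = 207/2 ≈ 103.50)
q/X(18) + 116/(n - 1*242) = -459/18 + 116/(207/2 - 1*242) = -459*1/18 + 116/(207/2 - 242) = -51/2 + 116/(-277/2) = -51/2 + 116*(-2/277) = -51/2 - 232/277 = -14591/554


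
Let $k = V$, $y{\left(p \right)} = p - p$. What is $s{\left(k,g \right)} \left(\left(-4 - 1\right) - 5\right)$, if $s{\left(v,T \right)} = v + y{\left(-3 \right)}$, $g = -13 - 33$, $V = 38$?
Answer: $-380$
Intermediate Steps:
$g = -46$ ($g = -13 - 33 = -46$)
$y{\left(p \right)} = 0$
$k = 38$
$s{\left(v,T \right)} = v$ ($s{\left(v,T \right)} = v + 0 = v$)
$s{\left(k,g \right)} \left(\left(-4 - 1\right) - 5\right) = 38 \left(\left(-4 - 1\right) - 5\right) = 38 \left(-5 - 5\right) = 38 \left(-10\right) = -380$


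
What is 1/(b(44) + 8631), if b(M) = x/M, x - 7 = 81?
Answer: 1/8633 ≈ 0.00011583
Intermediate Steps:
x = 88 (x = 7 + 81 = 88)
b(M) = 88/M
1/(b(44) + 8631) = 1/(88/44 + 8631) = 1/(88*(1/44) + 8631) = 1/(2 + 8631) = 1/8633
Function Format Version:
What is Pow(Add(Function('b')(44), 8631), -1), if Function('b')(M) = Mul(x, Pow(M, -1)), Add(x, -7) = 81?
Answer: Rational(1, 8633) ≈ 0.00011583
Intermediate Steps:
x = 88 (x = Add(7, 81) = 88)
Function('b')(M) = Mul(88, Pow(M, -1))
Pow(Add(Function('b')(44), 8631), -1) = Pow(Add(Mul(88, Pow(44, -1)), 8631), -1) = Pow(Add(Mul(88, Rational(1, 44)), 8631), -1) = Pow(Add(2, 8631), -1) = Pow(8633, -1) = Rational(1, 8633)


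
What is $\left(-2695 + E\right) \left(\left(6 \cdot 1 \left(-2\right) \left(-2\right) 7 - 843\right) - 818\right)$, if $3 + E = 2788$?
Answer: $-134370$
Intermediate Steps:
$E = 2785$ ($E = -3 + 2788 = 2785$)
$\left(-2695 + E\right) \left(\left(6 \cdot 1 \left(-2\right) \left(-2\right) 7 - 843\right) - 818\right) = \left(-2695 + 2785\right) \left(\left(6 \cdot 1 \left(-2\right) \left(-2\right) 7 - 843\right) - 818\right) = 90 \left(\left(6 \left(\left(-2\right) \left(-2\right)\right) 7 - 843\right) - 818\right) = 90 \left(\left(6 \cdot 4 \cdot 7 - 843\right) - 818\right) = 90 \left(\left(24 \cdot 7 - 843\right) - 818\right) = 90 \left(\left(168 - 843\right) - 818\right) = 90 \left(-675 - 818\right) = 90 \left(-1493\right) = -134370$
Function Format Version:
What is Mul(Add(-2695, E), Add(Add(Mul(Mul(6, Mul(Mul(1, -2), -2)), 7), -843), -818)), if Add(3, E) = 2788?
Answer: -134370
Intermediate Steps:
E = 2785 (E = Add(-3, 2788) = 2785)
Mul(Add(-2695, E), Add(Add(Mul(Mul(6, Mul(Mul(1, -2), -2)), 7), -843), -818)) = Mul(Add(-2695, 2785), Add(Add(Mul(Mul(6, Mul(Mul(1, -2), -2)), 7), -843), -818)) = Mul(90, Add(Add(Mul(Mul(6, Mul(-2, -2)), 7), -843), -818)) = Mul(90, Add(Add(Mul(Mul(6, 4), 7), -843), -818)) = Mul(90, Add(Add(Mul(24, 7), -843), -818)) = Mul(90, Add(Add(168, -843), -818)) = Mul(90, Add(-675, -818)) = Mul(90, -1493) = -134370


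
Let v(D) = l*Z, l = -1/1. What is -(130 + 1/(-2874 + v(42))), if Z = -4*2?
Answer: -372579/2866 ≈ -130.00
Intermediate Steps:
Z = -8
l = -1 (l = -1*1 = -1)
v(D) = 8 (v(D) = -1*(-8) = 8)
-(130 + 1/(-2874 + v(42))) = -(130 + 1/(-2874 + 8)) = -(130 + 1/(-2866)) = -(130 - 1/2866) = -1*372579/2866 = -372579/2866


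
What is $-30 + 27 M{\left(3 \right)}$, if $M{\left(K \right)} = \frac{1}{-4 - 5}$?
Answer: $-33$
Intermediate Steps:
$M{\left(K \right)} = - \frac{1}{9}$ ($M{\left(K \right)} = \frac{1}{-9} = - \frac{1}{9}$)
$-30 + 27 M{\left(3 \right)} = -30 + 27 \left(- \frac{1}{9}\right) = -30 - 3 = -33$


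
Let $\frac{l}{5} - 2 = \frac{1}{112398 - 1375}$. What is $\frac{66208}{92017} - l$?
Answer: $- \frac{94809883211}{10216003391} \approx -9.2805$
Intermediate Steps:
$l = \frac{1110235}{111023}$ ($l = 10 + \frac{5}{112398 - 1375} = 10 + \frac{5}{111023} = \frac{1110235}{111023} \approx 10.0$)
$\frac{66208}{92017} - l = \frac{66208}{92017} - \frac{1110235}{111023} = - \frac{94809883211}{10216003391}$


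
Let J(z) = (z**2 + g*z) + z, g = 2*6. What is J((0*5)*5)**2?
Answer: 0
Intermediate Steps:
g = 12
J(z) = z**2 + 13*z (J(z) = (z**2 + 12*z) + z = z**2 + 13*z)
J((0*5)*5)**2 = (((0*5)*5)*(13 + (0*5)*5))**2 = ((0*5)*(13 + 0*5))**2 = (0*(13 + 0))**2 = (0*13)**2 = 0**2 = 0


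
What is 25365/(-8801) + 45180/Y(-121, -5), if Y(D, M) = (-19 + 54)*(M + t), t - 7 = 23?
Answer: 75086961/1540175 ≈ 48.752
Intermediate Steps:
t = 30 (t = 7 + 23 = 30)
Y(D, M) = 1050 + 35*M (Y(D, M) = (-19 + 54)*(M + 30) = 35*(30 + M) = 1050 + 35*M)
25365/(-8801) + 45180/Y(-121, -5) = 25365/(-8801) + 45180/(1050 + 35*(-5)) = 25365*(-1/8801) + 45180/(1050 - 175) = -25365/8801 + 45180/875 = -25365/8801 + 45180*(1/875) = -25365/8801 + 9036/175 = 75086961/1540175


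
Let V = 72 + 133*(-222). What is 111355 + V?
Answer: 81901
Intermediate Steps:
V = -29454 (V = 72 - 29526 = -29454)
111355 + V = 111355 - 29454 = 81901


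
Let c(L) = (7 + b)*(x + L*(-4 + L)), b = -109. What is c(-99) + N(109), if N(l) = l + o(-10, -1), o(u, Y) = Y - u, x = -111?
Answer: -1028654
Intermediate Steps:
c(L) = 11322 - 102*L*(-4 + L) (c(L) = (7 - 109)*(-111 + L*(-4 + L)) = -102*(-111 + L*(-4 + L)) = 11322 - 102*L*(-4 + L))
N(l) = 9 + l (N(l) = l + (-1 - 1*(-10)) = l + (-1 + 10) = l + 9 = 9 + l)
c(-99) + N(109) = (11322 - 102*(-99)² + 408*(-99)) + (9 + 109) = (11322 - 102*9801 - 40392) + 118 = (11322 - 999702 - 40392) + 118 = -1028772 + 118 = -1028654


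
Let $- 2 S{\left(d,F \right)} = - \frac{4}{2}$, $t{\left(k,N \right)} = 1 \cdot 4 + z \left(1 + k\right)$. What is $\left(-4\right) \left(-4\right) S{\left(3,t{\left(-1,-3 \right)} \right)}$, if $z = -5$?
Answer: $16$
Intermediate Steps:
$t{\left(k,N \right)} = -1 - 5 k$ ($t{\left(k,N \right)} = 1 \cdot 4 - 5 \left(1 + k\right) = 4 - \left(5 + 5 k\right) = -1 - 5 k$)
$S{\left(d,F \right)} = 1$ ($S{\left(d,F \right)} = - \frac{\left(-4\right) \frac{1}{2}}{2} = \left(- \frac{1}{2}\right) \left(-2\right) = 1$)
$\left(-4\right) \left(-4\right) S{\left(3,t{\left(-1,-3 \right)} \right)} = \left(-4\right) \left(-4\right) 1 = 16 \cdot 1 = 16$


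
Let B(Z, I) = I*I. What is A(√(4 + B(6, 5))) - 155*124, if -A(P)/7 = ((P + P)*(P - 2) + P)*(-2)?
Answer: -18408 - 42*√29 ≈ -18634.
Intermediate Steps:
B(Z, I) = I²
A(P) = 14*P + 28*P*(-2 + P) (A(P) = -7*((P + P)*(P - 2) + P)*(-2) = -7*((2*P)*(-2 + P) + P)*(-2) = -7*(2*P*(-2 + P) + P)*(-2) = -7*(P + 2*P*(-2 + P))*(-2) = -7*(-2*P - 4*P*(-2 + P)) = 14*P + 28*P*(-2 + P))
A(√(4 + B(6, 5))) - 155*124 = 14*√(4 + 5²)*(-3 + 2*√(4 + 5²)) - 155*124 = 14*√(4 + 25)*(-3 + 2*√(4 + 25)) - 19220 = 14*√29*(-3 + 2*√29) - 19220 = -19220 + 14*√29*(-3 + 2*√29)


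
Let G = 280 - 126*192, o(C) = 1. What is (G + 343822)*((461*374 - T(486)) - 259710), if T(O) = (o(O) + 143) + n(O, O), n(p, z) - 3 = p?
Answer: -28129366390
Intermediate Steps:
n(p, z) = 3 + p
T(O) = 147 + O (T(O) = (1 + 143) + (3 + O) = 144 + (3 + O) = 147 + O)
G = -23912 (G = 280 - 24192 = -23912)
(G + 343822)*((461*374 - T(486)) - 259710) = (-23912 + 343822)*((461*374 - (147 + 486)) - 259710) = 319910*((172414 - 1*633) - 259710) = 319910*((172414 - 633) - 259710) = 319910*(171781 - 259710) = 319910*(-87929) = -28129366390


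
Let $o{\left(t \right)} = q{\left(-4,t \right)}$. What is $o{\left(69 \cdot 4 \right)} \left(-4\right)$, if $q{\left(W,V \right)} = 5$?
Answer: $-20$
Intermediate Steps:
$o{\left(t \right)} = 5$
$o{\left(69 \cdot 4 \right)} \left(-4\right) = 5 \left(-4\right) = -20$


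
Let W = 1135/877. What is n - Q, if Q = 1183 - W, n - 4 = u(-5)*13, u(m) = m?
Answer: -1089853/877 ≈ -1242.7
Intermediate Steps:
W = 1135/877 (W = 1135*(1/877) = 1135/877 ≈ 1.2942)
n = -61 (n = 4 - 5*13 = 4 - 65 = -61)
Q = 1036356/877 (Q = 1183 - 1*1135/877 = 1183 - 1135/877 = 1036356/877 ≈ 1181.7)
n - Q = -61 - 1*1036356/877 = -61 - 1036356/877 = -1089853/877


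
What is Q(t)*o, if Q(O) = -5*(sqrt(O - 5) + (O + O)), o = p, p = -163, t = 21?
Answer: 37490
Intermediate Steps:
o = -163
Q(O) = -10*O - 5*sqrt(-5 + O) (Q(O) = -5*(sqrt(-5 + O) + 2*O) = -10*O - 5*sqrt(-5 + O))
Q(t)*o = (-10*21 - 5*sqrt(-5 + 21))*(-163) = (-210 - 5*sqrt(16))*(-163) = (-210 - 5*4)*(-163) = (-210 - 20)*(-163) = -230*(-163) = 37490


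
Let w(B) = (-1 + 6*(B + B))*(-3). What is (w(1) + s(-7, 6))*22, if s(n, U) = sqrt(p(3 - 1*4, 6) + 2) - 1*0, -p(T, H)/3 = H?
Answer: -726 + 88*I ≈ -726.0 + 88.0*I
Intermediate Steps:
p(T, H) = -3*H
w(B) = 3 - 36*B (w(B) = (-1 + 6*(2*B))*(-3) = (-1 + 12*B)*(-3) = 3 - 36*B)
s(n, U) = 4*I (s(n, U) = sqrt(-3*6 + 2) - 1*0 = sqrt(-18 + 2) + 0 = sqrt(-16) + 0 = 4*I + 0 = 4*I)
(w(1) + s(-7, 6))*22 = ((3 - 36*1) + 4*I)*22 = ((3 - 36) + 4*I)*22 = (-33 + 4*I)*22 = -726 + 88*I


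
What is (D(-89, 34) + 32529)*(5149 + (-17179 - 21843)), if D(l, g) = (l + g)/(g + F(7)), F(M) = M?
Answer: -45174184482/41 ≈ -1.1018e+9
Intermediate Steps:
D(l, g) = (g + l)/(7 + g) (D(l, g) = (l + g)/(g + 7) = (g + l)/(7 + g))
(D(-89, 34) + 32529)*(5149 + (-17179 - 21843)) = ((34 - 89)/(7 + 34) + 32529)*(5149 + (-17179 - 21843)) = (-55/41 + 32529)*(5149 - 39022) = ((1/41)*(-55) + 32529)*(-33873) = (-55/41 + 32529)*(-33873) = (1333634/41)*(-33873) = -45174184482/41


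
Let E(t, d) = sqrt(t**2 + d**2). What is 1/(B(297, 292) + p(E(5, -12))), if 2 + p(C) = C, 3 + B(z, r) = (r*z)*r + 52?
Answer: 1/25323468 ≈ 3.9489e-8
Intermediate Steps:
E(t, d) = sqrt(d**2 + t**2)
B(z, r) = 49 + z*r**2 (B(z, r) = -3 + ((r*z)*r + 52) = -3 + (z*r**2 + 52) = -3 + (52 + z*r**2) = 49 + z*r**2)
p(C) = -2 + C
1/(B(297, 292) + p(E(5, -12))) = 1/((49 + 297*292**2) + (-2 + sqrt((-12)**2 + 5**2))) = 1/((49 + 297*85264) + (-2 + sqrt(144 + 25))) = 1/((49 + 25323408) + (-2 + sqrt(169))) = 1/(25323457 + (-2 + 13)) = 1/(25323457 + 11) = 1/25323468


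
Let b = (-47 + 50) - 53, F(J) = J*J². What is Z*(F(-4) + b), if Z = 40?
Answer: -4560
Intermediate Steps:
F(J) = J³
b = -50 (b = 3 - 53 = -50)
Z*(F(-4) + b) = 40*((-4)³ - 50) = 40*(-64 - 50) = 40*(-114) = -4560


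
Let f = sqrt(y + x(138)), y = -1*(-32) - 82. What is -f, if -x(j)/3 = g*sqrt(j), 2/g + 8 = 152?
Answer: -I*sqrt(7200 + 6*sqrt(138))/12 ≈ -7.1056*I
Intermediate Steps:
g = 1/72 (g = 2/(-8 + 152) = 2/144 = 2*(1/144) = 1/72 ≈ 0.013889)
x(j) = -sqrt(j)/24
y = -50 (y = 32 - 82 = -50)
f = sqrt(-50 - sqrt(138)/24) ≈ 7.1056*I
-f = -sqrt(-7200 - 6*sqrt(138))/12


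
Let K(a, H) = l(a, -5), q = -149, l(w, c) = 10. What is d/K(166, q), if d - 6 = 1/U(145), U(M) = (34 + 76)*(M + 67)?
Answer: 139921/233200 ≈ 0.60000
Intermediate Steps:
K(a, H) = 10
U(M) = 7370 + 110*M (U(M) = 110*(67 + M) = 7370 + 110*M)
d = 139921/23320 (d = 6 + 1/(7370 + 110*145) = 6 + 1/(7370 + 15950) = 6 + 1/23320 = 139921/23320 ≈ 6.0000)
d/K(166, q) = (139921/23320)/10 = (139921/23320)*(⅒) = 139921/233200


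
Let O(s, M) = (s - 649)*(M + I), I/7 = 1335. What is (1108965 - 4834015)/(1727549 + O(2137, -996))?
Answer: -3725050/14150861 ≈ -0.26324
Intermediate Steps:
I = 9345 (I = 7*1335 = 9345)
O(s, M) = (-649 + s)*(9345 + M) (O(s, M) = (s - 649)*(M + 9345) = (-649 + s)*(9345 + M))
(1108965 - 4834015)/(1727549 + O(2137, -996)) = (1108965 - 4834015)/(1727549 + (-6064905 - 649*(-996) + 9345*2137 - 996*2137)) = -3725050/(1727549 + (-6064905 + 646404 + 19970265 - 2128452)) = -3725050/(1727549 + 12423312) = -3725050/14150861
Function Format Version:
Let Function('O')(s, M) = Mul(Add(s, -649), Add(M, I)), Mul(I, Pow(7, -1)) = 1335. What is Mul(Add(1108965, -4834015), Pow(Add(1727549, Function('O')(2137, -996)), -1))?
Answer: Rational(-3725050, 14150861) ≈ -0.26324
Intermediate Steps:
I = 9345 (I = Mul(7, 1335) = 9345)
Function('O')(s, M) = Mul(Add(-649, s), Add(9345, M)) (Function('O')(s, M) = Mul(Add(s, -649), Add(M, 9345)) = Mul(Add(-649, s), Add(9345, M)))
Mul(Add(1108965, -4834015), Pow(Add(1727549, Function('O')(2137, -996)), -1)) = Mul(Add(1108965, -4834015), Pow(Add(1727549, Add(-6064905, Mul(-649, -996), Mul(9345, 2137), Mul(-996, 2137))), -1)) = Mul(-3725050, Pow(Add(1727549, Add(-6064905, 646404, 19970265, -2128452)), -1)) = Mul(-3725050, Pow(Add(1727549, 12423312), -1)) = Mul(-3725050, Pow(14150861, -1)) = Mul(-3725050, Rational(1, 14150861)) = Rational(-3725050, 14150861)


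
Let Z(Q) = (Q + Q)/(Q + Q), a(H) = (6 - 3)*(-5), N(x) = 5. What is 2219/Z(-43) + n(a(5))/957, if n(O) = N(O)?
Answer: 2123588/957 ≈ 2219.0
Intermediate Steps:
a(H) = -15 (a(H) = 3*(-5) = -15)
n(O) = 5
Z(Q) = 1 (Z(Q) = (2*Q)/((2*Q)) = (2*Q)*(1/(2*Q)) = 1)
2219/Z(-43) + n(a(5))/957 = 2219/1 + 5/957 = 2219*1 + 5*(1/957) = 2219 + 5/957 = 2123588/957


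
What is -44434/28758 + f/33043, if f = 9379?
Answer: -599255690/475125297 ≈ -1.2613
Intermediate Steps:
-44434/28758 + f/33043 = -44434/28758 + 9379/33043 = -44434*1/28758 + 9379*(1/33043) = -22217/14379 + 9379/33043 = -599255690/475125297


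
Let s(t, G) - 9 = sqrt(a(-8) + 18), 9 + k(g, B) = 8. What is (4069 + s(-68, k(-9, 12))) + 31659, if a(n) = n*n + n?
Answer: 35737 + sqrt(74) ≈ 35746.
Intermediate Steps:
k(g, B) = -1 (k(g, B) = -9 + 8 = -1)
a(n) = n + n**2 (a(n) = n**2 + n = n + n**2)
s(t, G) = 9 + sqrt(74) (s(t, G) = 9 + sqrt(-8*(1 - 8) + 18) = 9 + sqrt(-8*(-7) + 18) = 9 + sqrt(56 + 18) = 9 + sqrt(74))
(4069 + s(-68, k(-9, 12))) + 31659 = (4069 + (9 + sqrt(74))) + 31659 = (4078 + sqrt(74)) + 31659 = 35737 + sqrt(74)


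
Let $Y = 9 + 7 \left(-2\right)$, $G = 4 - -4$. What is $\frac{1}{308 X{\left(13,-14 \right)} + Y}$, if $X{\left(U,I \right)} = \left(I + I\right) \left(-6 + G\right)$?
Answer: $- \frac{1}{17253} \approx -5.7961 \cdot 10^{-5}$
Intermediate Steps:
$G = 8$ ($G = 4 + 4 = 8$)
$X{\left(U,I \right)} = 4 I$ ($X{\left(U,I \right)} = \left(I + I\right) \left(-6 + 8\right) = 2 I 2 = 4 I$)
$Y = -5$ ($Y = 9 - 14 = -5$)
$\frac{1}{308 X{\left(13,-14 \right)} + Y} = \frac{1}{308 \cdot 4 \left(-14\right) - 5} = \frac{1}{308 \left(-56\right) - 5} = \frac{1}{-17248 - 5} = \frac{1}{-17253} = - \frac{1}{17253}$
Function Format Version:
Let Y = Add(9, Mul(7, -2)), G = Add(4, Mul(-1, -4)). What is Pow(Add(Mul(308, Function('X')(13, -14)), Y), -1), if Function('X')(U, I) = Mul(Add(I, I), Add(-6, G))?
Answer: Rational(-1, 17253) ≈ -5.7961e-5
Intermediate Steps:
G = 8 (G = Add(4, 4) = 8)
Function('X')(U, I) = Mul(4, I) (Function('X')(U, I) = Mul(Add(I, I), Add(-6, 8)) = Mul(Mul(2, I), 2) = Mul(4, I))
Y = -5 (Y = Add(9, -14) = -5)
Pow(Add(Mul(308, Function('X')(13, -14)), Y), -1) = Pow(Add(Mul(308, Mul(4, -14)), -5), -1) = Pow(Add(Mul(308, -56), -5), -1) = Pow(Add(-17248, -5), -1) = Pow(-17253, -1) = Rational(-1, 17253)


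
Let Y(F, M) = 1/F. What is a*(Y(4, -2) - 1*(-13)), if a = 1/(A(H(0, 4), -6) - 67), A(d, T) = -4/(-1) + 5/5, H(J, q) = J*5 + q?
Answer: -53/248 ≈ -0.21371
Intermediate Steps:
H(J, q) = q + 5*J (H(J, q) = 5*J + q = q + 5*J)
A(d, T) = 5 (A(d, T) = -4*(-1) + 5*(⅕) = 4 + 1 = 5)
a = -1/62 (a = 1/(5 - 67) = 1/(-62) = -1/62 ≈ -0.016129)
a*(Y(4, -2) - 1*(-13)) = -(1/4 - 1*(-13))/62 = -(¼ + 13)/62 = -1/62*53/4 = -53/248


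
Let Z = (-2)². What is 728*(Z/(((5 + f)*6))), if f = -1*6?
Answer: -1456/3 ≈ -485.33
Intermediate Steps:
f = -6
Z = 4
728*(Z/(((5 + f)*6))) = 728*(4/(((5 - 6)*6))) = 728*(4/((-1*6))) = 728*(4/(-6)) = 728*(4*(-⅙)) = 728*(-⅔) = -1456/3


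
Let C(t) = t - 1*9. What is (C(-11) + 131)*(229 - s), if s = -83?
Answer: 34632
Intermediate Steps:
C(t) = -9 + t (C(t) = t - 9 = -9 + t)
(C(-11) + 131)*(229 - s) = ((-9 - 11) + 131)*(229 - 1*(-83)) = (-20 + 131)*(229 + 83) = 111*312 = 34632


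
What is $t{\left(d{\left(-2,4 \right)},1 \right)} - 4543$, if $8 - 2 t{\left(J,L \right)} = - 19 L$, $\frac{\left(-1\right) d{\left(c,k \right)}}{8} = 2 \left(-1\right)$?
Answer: $- \frac{9059}{2} \approx -4529.5$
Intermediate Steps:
$d{\left(c,k \right)} = 16$ ($d{\left(c,k \right)} = - 8 \cdot 2 \left(-1\right) = \left(-8\right) \left(-2\right) = 16$)
$t{\left(J,L \right)} = 4 + \frac{19 L}{2}$ ($t{\left(J,L \right)} = 4 - \frac{\left(-19\right) L}{2} = 4 + \frac{19 L}{2}$)
$t{\left(d{\left(-2,4 \right)},1 \right)} - 4543 = \left(4 + \frac{19}{2} \cdot 1\right) - 4543 = \left(4 + \frac{19}{2}\right) - 4543 = \frac{27}{2} - 4543 = - \frac{9059}{2}$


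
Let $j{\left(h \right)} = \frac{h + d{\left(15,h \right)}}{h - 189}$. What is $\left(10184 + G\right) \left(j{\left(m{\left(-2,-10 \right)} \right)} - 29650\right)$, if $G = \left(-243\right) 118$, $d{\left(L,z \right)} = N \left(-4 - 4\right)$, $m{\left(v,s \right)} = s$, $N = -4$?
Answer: $\frac{109097878280}{199} \approx 5.4823 \cdot 10^{8}$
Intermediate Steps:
$d{\left(L,z \right)} = 32$ ($d{\left(L,z \right)} = - 4 \left(-4 - 4\right) = \left(-4\right) \left(-8\right) = 32$)
$G = -28674$
$j{\left(h \right)} = \frac{32 + h}{-189 + h}$ ($j{\left(h \right)} = \frac{h + 32}{h - 189} = \frac{32 + h}{-189 + h}$)
$\left(10184 + G\right) \left(j{\left(m{\left(-2,-10 \right)} \right)} - 29650\right) = \left(10184 - 28674\right) \left(\frac{32 - 10}{-189 - 10} - 29650\right) = - 18490 \left(\frac{1}{-199} \cdot 22 - 29650\right) = - 18490 \left(\left(- \frac{1}{199}\right) 22 - 29650\right) = - 18490 \left(- \frac{22}{199} - 29650\right) = \left(-18490\right) \left(- \frac{5900372}{199}\right) = \frac{109097878280}{199}$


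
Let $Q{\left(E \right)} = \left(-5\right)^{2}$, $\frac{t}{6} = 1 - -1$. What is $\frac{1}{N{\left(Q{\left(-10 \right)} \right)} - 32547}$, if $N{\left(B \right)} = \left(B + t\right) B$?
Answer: $- \frac{1}{31622} \approx -3.1624 \cdot 10^{-5}$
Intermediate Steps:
$t = 12$ ($t = 6 \left(1 - -1\right) = 6 \left(1 + 1\right) = 6 \cdot 2 = 12$)
$Q{\left(E \right)} = 25$
$N{\left(B \right)} = B \left(12 + B\right)$ ($N{\left(B \right)} = \left(B + 12\right) B = \left(12 + B\right) B = B \left(12 + B\right)$)
$\frac{1}{N{\left(Q{\left(-10 \right)} \right)} - 32547} = \frac{1}{25 \left(12 + 25\right) - 32547} = \frac{1}{25 \cdot 37 - 32547} = \frac{1}{925 - 32547} = \frac{1}{-31622} = - \frac{1}{31622}$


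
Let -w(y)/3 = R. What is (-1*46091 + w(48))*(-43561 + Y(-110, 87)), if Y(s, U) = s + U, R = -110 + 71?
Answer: 2003730816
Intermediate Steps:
R = -39
w(y) = 117 (w(y) = -3*(-39) = 117)
Y(s, U) = U + s
(-1*46091 + w(48))*(-43561 + Y(-110, 87)) = (-1*46091 + 117)*(-43561 + (87 - 110)) = (-46091 + 117)*(-43561 - 23) = -45974*(-43584) = 2003730816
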